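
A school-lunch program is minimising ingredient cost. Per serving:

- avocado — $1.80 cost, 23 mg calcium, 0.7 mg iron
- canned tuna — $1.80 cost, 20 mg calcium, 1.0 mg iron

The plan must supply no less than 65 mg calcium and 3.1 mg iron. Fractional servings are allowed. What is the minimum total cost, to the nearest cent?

Two binding constraints pin down two serving amounts, so the optimal mix uses at most two foods. The candidates are each food alone (scaled to the tighter of calcium/iron) and each pair with both constraints tight.
avocado only: max(65/23, 3.1/0.7) = 4.429 servings → $7.97.
canned tuna only: max(65/20, 3.1/1.0) = 3.25 servings → $5.85.
avocado + canned tuna with both tight: 0.3333 servings and 2.867 servings → $5.76.
So the least-cost plan costs $5.76.

$5.76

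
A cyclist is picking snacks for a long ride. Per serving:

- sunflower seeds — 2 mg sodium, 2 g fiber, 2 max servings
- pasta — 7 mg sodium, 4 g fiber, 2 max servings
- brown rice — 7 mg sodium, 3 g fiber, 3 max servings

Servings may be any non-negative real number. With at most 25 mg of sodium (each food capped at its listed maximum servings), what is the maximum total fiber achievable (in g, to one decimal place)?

Fiber per mg sodium: sunflower seeds 1, pasta 0.5714, brown rice 0.4286.
Take 2 servings of sunflower seeds: uses 4 mg sodium, +4.0 g fiber (running total 4.0 g).
Take 2 servings of pasta: uses 14 mg sodium, +8.0 g fiber (running total 12.0 g).
Take 1 serving of brown rice: uses 7 mg sodium, +3.0 g fiber (running total 15.0 g).
Greedy by best ratio exhausts the sodium allowance optimally: 15.0 g.

15.0 g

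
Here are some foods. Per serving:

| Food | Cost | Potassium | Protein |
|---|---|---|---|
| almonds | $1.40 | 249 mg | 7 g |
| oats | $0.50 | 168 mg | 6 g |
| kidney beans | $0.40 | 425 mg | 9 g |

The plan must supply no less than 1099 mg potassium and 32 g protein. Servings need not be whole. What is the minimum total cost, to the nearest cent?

Check every corner: each single food scaled to meet both minima, and each pair solved so both constraints bind.
almonds only: max(1099/249, 32/7) = 4.571 servings → $6.40.
oats only: max(1099/168, 32/6) = 6.542 servings → $3.27.
kidney beans only: max(1099/425, 32/9) = 3.556 servings → $1.42.
almonds + oats with both tight: 3.83 servings and 0.8648 servings → $5.79.
almonds + kidney beans: the both-tight solution has a negative serving — not a feasible corner.
oats + kidney beans with both tight: 3.573 servings and 1.173 servings → $2.26.
The minimum over all feasible corners is $1.42.

$1.42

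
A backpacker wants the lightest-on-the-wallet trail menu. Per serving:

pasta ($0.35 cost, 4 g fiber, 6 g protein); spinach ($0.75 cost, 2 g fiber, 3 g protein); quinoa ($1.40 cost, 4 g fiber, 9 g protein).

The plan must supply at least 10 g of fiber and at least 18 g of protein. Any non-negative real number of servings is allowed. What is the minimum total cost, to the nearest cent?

With two linear requirements the optimum uses one or two foods; enumerate the corners.
pasta only: max(10/4, 18/6) = 3 servings → $1.05.
spinach only: max(10/2, 18/3) = 6 servings → $4.50.
quinoa only: max(10/4, 18/9) = 2.5 servings → $3.50.
pasta + spinach (both tight): parallel constraints — no distinct corner.
pasta + quinoa with both tight: 1.5 servings and 1 serving → $1.93.
spinach + quinoa with both tight: 3 servings and 1 serving → $3.65.
So the least-cost plan costs $1.05.

$1.05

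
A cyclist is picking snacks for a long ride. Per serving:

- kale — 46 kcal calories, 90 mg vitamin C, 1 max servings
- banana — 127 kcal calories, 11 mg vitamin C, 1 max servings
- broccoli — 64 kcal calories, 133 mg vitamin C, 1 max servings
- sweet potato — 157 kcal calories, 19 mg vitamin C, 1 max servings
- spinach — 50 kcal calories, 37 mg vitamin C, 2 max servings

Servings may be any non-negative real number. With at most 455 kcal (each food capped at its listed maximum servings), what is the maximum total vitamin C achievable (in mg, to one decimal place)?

323.6 mg

Vitamin C per kcal: broccoli 2.078, kale 1.957, spinach 0.74, sweet potato 0.121, banana 0.08661.
Take 1 serving of broccoli: uses 64 kcal, +133.0 mg vitamin C (running total 133.0 mg).
Take 1 serving of kale: uses 46 kcal, +90.0 mg vitamin C (running total 223.0 mg).
Take 2 servings of spinach: uses 100 kcal, +74.0 mg vitamin C (running total 297.0 mg).
Take 1 serving of sweet potato: uses 157 kcal, +19.0 mg vitamin C (running total 316.0 mg).
Take 0.6929 servings of banana: uses 88 kcal, +7.6 mg vitamin C (running total 323.6 mg).
Greedy by best ratio exhausts the calories allowance optimally: 323.6 mg.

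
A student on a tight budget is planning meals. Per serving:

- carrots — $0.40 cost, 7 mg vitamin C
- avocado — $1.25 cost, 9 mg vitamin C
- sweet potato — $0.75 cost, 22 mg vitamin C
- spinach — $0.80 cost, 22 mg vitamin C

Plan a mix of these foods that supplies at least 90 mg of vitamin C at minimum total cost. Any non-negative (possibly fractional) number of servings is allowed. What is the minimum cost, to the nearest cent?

$3.07

Cost per mg of vitamin C: sweet potato $0.0341, spinach $0.0364, carrots $0.0571, avocado $0.1389.
With no serving limits, use only sweet potato: 90 mg / 22 mg = 4.091 servings × $0.75 = $3.07.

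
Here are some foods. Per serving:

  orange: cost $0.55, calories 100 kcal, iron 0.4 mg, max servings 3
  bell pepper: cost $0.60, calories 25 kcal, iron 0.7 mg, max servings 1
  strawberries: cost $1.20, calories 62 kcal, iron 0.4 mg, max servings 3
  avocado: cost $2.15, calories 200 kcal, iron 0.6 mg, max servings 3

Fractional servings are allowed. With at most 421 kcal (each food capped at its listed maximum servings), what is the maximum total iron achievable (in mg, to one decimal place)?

2.7 mg

Iron per kcal: bell pepper 0.028, strawberries 0.006452, orange 0.004, avocado 0.003.
Take 1 serving of bell pepper: uses 25 kcal, +0.7 mg iron (running total 0.7 mg).
Take 3 servings of strawberries: uses 186 kcal, +1.2 mg iron (running total 1.9 mg).
Take 2.1 servings of orange: uses 210 kcal, +0.8 mg iron (running total 2.7 mg).
Filling greedily by iron-per-kcal is optimal for one linear limit, giving 2.7 mg.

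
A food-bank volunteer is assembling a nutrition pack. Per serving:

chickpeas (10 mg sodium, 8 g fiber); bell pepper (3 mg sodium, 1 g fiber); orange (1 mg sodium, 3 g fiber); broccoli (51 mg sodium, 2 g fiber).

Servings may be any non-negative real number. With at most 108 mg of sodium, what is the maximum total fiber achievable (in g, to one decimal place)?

Fiber per mg sodium: orange 3, chickpeas 0.8, bell pepper 0.3333, broccoli 0.03922.
With no serving limits, spend the whole sodium allowance on orange: 108 mg / 1 mg × 3 g = 324.0 g.

324.0 g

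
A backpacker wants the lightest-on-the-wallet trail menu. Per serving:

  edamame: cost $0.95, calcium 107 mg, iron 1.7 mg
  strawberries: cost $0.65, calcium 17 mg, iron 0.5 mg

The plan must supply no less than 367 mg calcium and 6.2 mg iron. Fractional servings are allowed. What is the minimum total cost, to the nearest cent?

This is a tiny linear program; its minimum lies at a vertex of the feasible set. List the vertices and price them.
edamame only: max(367/107, 6.2/1.7) = 3.647 servings → $3.46.
strawberries only: max(367/17, 6.2/0.5) = 21.59 servings → $14.03.
edamame + strawberries with both tight: 3.175 servings and 1.606 servings → $4.06.
So the least-cost plan costs $3.46.

$3.46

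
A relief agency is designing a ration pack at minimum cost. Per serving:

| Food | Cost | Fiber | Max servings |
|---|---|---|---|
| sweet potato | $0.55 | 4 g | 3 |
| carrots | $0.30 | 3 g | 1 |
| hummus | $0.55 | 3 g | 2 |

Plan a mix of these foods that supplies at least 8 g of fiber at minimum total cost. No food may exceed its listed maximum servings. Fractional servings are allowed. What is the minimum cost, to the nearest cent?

$0.99

Cost per g of fiber: carrots $0.1000, sweet potato $0.1375, hummus $0.1833.
Take 1 serving of carrots: +3.0 g fiber for $0.30 (total $0.30, still need 5.0 g).
Take 1.25 servings of sweet potato: +5.0 g fiber for $0.69 (total $0.99, still need 0.0 g).
Filling from the cheapest source first is optimal under one linear minimum: $0.99.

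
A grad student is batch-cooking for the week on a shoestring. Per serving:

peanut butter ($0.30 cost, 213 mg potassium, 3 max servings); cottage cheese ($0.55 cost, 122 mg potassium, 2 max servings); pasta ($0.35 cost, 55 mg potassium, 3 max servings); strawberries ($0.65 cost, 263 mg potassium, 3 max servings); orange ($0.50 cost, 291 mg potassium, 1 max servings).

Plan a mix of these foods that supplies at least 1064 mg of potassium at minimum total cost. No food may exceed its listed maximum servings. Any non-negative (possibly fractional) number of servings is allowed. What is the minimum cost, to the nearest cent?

Cost per mg of potassium: peanut butter $0.0014, orange $0.0017, strawberries $0.0025, cottage cheese $0.0045, pasta $0.0064.
Take 3 servings of peanut butter: +639.0 mg potassium for $0.90 (total $0.90, still need 425.0 mg).
Take 1 serving of orange: +291.0 mg potassium for $0.50 (total $1.40, still need 134.0 mg).
Take 0.5095 servings of strawberries: +134.0 mg potassium for $0.33 (total $1.73, still need 0.0 mg).
Greedy by cheapest-per-mg is optimal for a single linear constraint, so the minimum cost is $1.73.

$1.73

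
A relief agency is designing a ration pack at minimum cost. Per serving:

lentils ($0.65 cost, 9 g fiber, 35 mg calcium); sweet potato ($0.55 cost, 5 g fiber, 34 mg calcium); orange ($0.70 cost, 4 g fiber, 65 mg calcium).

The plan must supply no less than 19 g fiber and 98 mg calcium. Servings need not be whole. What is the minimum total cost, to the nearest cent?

$1.57

The cheapest plan sits at a corner of the feasible region — with two constraints it uses at most two foods.
lentils only: max(19/9, 98/35) = 2.8 servings → $1.82.
sweet potato only: max(19/5, 98/34) = 3.8 servings → $2.09.
orange only: max(19/4, 98/65) = 4.75 servings → $3.33.
lentils + sweet potato with both tight: 1.191 servings and 1.656 servings → $1.69.
lentils + orange with both tight: 1.894 servings and 0.4876 servings → $1.57.
sweet potato + orange with both targets exact would need a negative amount; discard.
Cheapest feasible corner: $1.57.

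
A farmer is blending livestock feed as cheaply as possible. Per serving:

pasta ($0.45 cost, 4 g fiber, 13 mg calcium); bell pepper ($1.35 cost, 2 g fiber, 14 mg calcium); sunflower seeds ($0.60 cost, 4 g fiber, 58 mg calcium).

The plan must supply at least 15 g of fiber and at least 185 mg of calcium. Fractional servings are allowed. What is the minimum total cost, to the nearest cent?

$2.14

Check every corner: each single food scaled to meet both minima, and each pair solved so both constraints bind.
pasta only: max(15/4, 185/13) = 14.23 servings → $6.40.
bell pepper only: max(15/2, 185/14) = 13.21 servings → $17.84.
sunflower seeds only: max(15/4, 185/58) = 3.75 servings → $2.25.
pasta + bell pepper: intersection lies outside the first quadrant.
pasta + sunflower seeds with both tight: 0.7222 servings and 3.028 servings → $2.14.
bell pepper + sunflower seeds with both tight: 2.167 servings and 2.667 servings → $4.53.
Cheapest feasible corner: $2.14.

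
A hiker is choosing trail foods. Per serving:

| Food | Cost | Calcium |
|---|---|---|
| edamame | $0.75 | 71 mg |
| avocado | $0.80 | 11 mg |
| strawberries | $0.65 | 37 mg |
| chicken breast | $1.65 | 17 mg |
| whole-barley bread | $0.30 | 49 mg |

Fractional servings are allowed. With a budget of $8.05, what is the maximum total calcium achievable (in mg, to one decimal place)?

1314.8 mg

Calcium per dollar: whole-barley bread 163.3, edamame 94.67, strawberries 56.92, avocado 13.75, chicken breast 10.3.
With no serving limits, spend the whole cost allowance on whole-barley bread: $8.05 / $0.30 × 49 mg = 1314.8 mg.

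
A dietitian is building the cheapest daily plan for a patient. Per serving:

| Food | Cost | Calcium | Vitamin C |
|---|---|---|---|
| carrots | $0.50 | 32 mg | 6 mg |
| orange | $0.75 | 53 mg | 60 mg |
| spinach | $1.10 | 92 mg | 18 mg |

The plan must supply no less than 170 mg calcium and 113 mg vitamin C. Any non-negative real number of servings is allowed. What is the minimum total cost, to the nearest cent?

Minimising a linear cost over {calcium ≥ 170, vitamin C ≥ 113, servings ≥ 0} — the optimum is at a vertex, using one or two foods.
carrots only: max(170/32, 113/6) = 18.83 servings → $9.42.
orange only: max(170/53, 113/60) = 3.208 servings → $2.41.
spinach only: max(170/92, 113/18) = 6.278 servings → $6.91.
carrots + orange with both tight: 2.629 servings and 1.62 servings → $2.53.
carrots + spinach: intersection lies outside the first quadrant.
orange + spinach with both tight: 1.607 servings and 0.9223 servings → $2.22.
The minimum over all feasible corners is $2.22.

$2.22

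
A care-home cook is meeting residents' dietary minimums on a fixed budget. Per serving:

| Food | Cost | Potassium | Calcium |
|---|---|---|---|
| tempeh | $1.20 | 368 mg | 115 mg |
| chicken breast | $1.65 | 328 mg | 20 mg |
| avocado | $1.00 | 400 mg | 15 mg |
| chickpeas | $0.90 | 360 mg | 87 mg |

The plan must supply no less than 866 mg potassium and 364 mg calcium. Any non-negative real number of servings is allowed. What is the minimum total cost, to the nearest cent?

$3.77

With two linear requirements the optimum uses one or two foods; enumerate the corners.
tempeh only: max(866/368, 364/115) = 3.165 servings → $3.80.
chicken breast only: max(866/328, 364/20) = 18.2 servings → $30.03.
avocado only: max(866/400, 364/15) = 24.27 servings → $24.27.
chickpeas only: max(866/360, 364/87) = 4.184 servings → $3.77.
tempeh + chicken breast: the both-tight solution has a negative serving — not a feasible corner.
tempeh + avocado: the both-tight solution has a negative serving — not a feasible corner.
tempeh + chickpeas: intersection lies outside the first quadrant.
chicken breast + avocado: intersection lies outside the first quadrant.
chicken breast + chickpeas: the both-tight solution has a negative serving — not a feasible corner.
avocado + chickpeas with both targets exact would need a negative amount; discard.
The minimum over all feasible corners is $3.77.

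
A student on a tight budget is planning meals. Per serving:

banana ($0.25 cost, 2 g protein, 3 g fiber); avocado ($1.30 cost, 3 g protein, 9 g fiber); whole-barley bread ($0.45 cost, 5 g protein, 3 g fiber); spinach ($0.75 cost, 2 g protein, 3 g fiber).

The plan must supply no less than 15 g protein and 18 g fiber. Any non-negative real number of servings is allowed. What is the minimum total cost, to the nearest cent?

$1.70

This is a tiny linear program; its minimum lies at a vertex of the feasible set. List the vertices and price them.
banana only: max(15/2, 18/3) = 7.5 servings → $1.88.
avocado only: max(15/3, 18/9) = 5 servings → $6.50.
whole-barley bread only: max(15/5, 18/3) = 6 servings → $2.70.
spinach only: max(15/2, 18/3) = 7.5 servings → $5.62.
banana + avocado: the both-tight solution has a negative serving — not a feasible corner.
banana + whole-barley bread with both tight: 5 servings and 1 serving → $1.70.
banana + spinach (both tight): parallel constraints — no distinct corner.
avocado + whole-barley bread with both tight: 1.25 servings and 2.25 servings → $2.64.
avocado + spinach: intersection lies outside the first quadrant.
whole-barley bread + spinach with both tight: 1 serving and 5 servings → $4.20.
The minimum over all feasible corners is $1.70.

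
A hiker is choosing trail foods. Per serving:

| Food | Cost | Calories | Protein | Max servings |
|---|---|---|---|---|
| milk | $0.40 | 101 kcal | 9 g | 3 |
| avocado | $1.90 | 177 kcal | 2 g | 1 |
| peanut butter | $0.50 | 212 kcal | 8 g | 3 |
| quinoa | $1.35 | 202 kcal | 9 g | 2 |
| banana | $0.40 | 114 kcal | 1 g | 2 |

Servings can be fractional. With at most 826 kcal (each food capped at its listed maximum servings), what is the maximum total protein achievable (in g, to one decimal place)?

49.5 g

Protein per kcal: milk 0.08911, quinoa 0.04455, peanut butter 0.03774, avocado 0.0113, banana 0.008772.
Take 3 servings of milk: uses 303 kcal, +27.0 g protein (running total 27.0 g).
Take 2 servings of quinoa: uses 404 kcal, +18.0 g protein (running total 45.0 g).
Take 0.5613 servings of peanut butter: uses 119 kcal, +4.5 g protein (running total 49.5 g).
Filling greedily by protein-per-kcal is optimal for one linear limit, giving 49.5 g.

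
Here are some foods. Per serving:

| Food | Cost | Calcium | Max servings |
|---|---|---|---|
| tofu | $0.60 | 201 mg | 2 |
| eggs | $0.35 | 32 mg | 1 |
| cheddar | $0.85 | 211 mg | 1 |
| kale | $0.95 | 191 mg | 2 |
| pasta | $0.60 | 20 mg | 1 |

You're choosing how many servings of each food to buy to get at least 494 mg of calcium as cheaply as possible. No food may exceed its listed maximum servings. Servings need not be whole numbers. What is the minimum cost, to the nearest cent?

Cost per mg of calcium: tofu $0.0030, cheddar $0.0040, kale $0.0050, eggs $0.0109, pasta $0.0300.
Take 2 servings of tofu: +402.0 mg calcium for $1.20 (total $1.20, still need 92.0 mg).
Take 0.436 servings of cheddar: +92.0 mg calcium for $0.37 (total $1.57, still need 0.0 mg).
Filling from the cheapest source first is optimal under one linear minimum: $1.57.

$1.57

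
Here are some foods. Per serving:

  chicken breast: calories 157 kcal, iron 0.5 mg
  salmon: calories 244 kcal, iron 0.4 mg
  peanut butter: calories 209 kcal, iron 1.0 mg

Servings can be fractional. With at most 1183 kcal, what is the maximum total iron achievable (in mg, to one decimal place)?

5.7 mg

Iron per kcal: peanut butter 0.004785, chicken breast 0.003185, salmon 0.001639.
With no serving limits, spend the whole calories allowance on peanut butter: 1183 kcal / 209 kcal × 1.0 mg = 5.7 mg.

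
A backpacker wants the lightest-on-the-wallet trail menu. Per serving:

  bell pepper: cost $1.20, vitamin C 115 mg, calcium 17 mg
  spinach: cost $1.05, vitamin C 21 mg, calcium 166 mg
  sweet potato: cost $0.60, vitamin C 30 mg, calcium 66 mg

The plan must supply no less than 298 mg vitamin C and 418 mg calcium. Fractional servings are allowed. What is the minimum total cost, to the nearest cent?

$4.85

Minimising a linear cost over {vitamin C ≥ 298, calcium ≥ 418, servings ≥ 0} — the optimum is at a vertex, using one or two foods.
bell pepper only: max(298/115, 418/17) = 24.59 servings → $29.51.
spinach only: max(298/21, 418/166) = 14.19 servings → $14.90.
sweet potato only: max(298/30, 418/66) = 9.933 servings → $5.96.
bell pepper + spinach with both tight: 2.172 servings and 2.296 servings → $5.02.
bell pepper + sweet potato with both tight: 1.007 servings and 6.074 servings → $4.85.
spinach + sweet potato: the both-tight solution has a negative serving — not a feasible corner.
So the least-cost plan costs $4.85.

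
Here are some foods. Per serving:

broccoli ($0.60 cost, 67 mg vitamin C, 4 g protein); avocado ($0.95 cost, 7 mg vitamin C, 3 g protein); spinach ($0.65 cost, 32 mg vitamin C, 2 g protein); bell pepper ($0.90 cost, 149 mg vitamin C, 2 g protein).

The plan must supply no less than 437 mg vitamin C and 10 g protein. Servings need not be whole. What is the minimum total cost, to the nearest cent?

$2.90

At the optimum either one food covers both requirements or two foods hit both targets exactly; no other combination can be cheaper.
broccoli only: max(437/67, 10/4) = 6.522 servings → $3.91.
avocado only: max(437/7, 10/3) = 62.43 servings → $59.31.
spinach only: max(437/32, 10/2) = 13.66 servings → $8.88.
bell pepper only: max(437/149, 10/2) = 5 servings → $4.50.
broccoli + avocado: intersection lies outside the first quadrant.
broccoli + spinach with both targets exact would need a negative amount; discard.
broccoli + bell pepper with both tight: 1.333 servings and 2.333 servings → $2.90.
avocado + spinach with both targets exact would need a negative amount; discard.
avocado + bell pepper with both tight: 1.423 servings and 2.866 servings → $3.93.
spinach + bell pepper with both tight: 2.632 servings and 2.368 servings → $3.84.
So the least-cost plan costs $2.90.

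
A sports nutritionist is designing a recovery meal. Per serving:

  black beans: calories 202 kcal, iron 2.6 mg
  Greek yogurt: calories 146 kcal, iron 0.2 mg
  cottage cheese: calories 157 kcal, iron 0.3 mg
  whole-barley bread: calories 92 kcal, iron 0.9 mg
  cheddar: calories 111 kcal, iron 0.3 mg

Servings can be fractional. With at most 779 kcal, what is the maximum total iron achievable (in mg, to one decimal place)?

Iron per kcal: black beans 0.01287, whole-barley bread 0.009783, cheddar 0.002703, cottage cheese 0.001911, Greek yogurt 0.00137.
With no serving limits, spend the whole calories allowance on black beans: 779 kcal / 202 kcal × 2.6 mg = 10.0 mg.

10.0 mg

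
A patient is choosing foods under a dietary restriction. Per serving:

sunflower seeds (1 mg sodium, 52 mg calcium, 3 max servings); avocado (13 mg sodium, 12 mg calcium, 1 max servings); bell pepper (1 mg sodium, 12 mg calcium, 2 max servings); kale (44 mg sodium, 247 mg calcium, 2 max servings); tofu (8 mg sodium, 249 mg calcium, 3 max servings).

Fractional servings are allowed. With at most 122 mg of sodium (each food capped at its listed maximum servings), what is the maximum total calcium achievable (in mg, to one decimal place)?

Calcium per mg sodium: sunflower seeds 52, tofu 31.12, bell pepper 12, kale 5.614, avocado 0.9231.
Take 3 servings of sunflower seeds: uses 3 mg sodium, +156.0 mg calcium (running total 156.0 mg).
Take 3 servings of tofu: uses 24 mg sodium, +747.0 mg calcium (running total 903.0 mg).
Take 2 servings of bell pepper: uses 2 mg sodium, +24.0 mg calcium (running total 927.0 mg).
Take 2 servings of kale: uses 88 mg sodium, +494.0 mg calcium (running total 1421.0 mg).
Take 0.3846 servings of avocado: uses 5 mg sodium, +4.6 mg calcium (running total 1425.6 mg).
Greedy by best ratio exhausts the sodium allowance optimally: 1425.6 mg.

1425.6 mg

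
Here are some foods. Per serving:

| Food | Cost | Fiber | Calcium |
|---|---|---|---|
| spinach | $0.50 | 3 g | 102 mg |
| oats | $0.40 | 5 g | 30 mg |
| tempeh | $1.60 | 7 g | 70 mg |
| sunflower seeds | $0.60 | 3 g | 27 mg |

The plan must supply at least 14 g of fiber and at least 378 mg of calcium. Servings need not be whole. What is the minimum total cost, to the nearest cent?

An LP optimum is at a vertex; with two nutrient constraints at most two foods are used. Check each candidate.
spinach only: max(14/3, 378/102) = 4.667 servings → $2.33.
oats only: max(14/5, 378/30) = 12.6 servings → $5.04.
tempeh only: max(14/7, 378/70) = 5.4 servings → $8.64.
sunflower seeds only: max(14/3, 378/27) = 14 servings → $8.40.
spinach + oats with both tight: 3.5 servings and 0.7 servings → $2.03.
spinach + tempeh with both tight: 3.306 servings and 0.5833 servings → $2.59.
spinach + sunflower seeds with both tight: 3.36 servings and 1.307 servings → $2.46.
oats + tempeh with both targets exact would need a negative amount; discard.
oats + sunflower seeds: intersection lies outside the first quadrant.
tempeh + sunflower seeds with both targets exact would need a negative amount; discard.
Cheapest feasible corner: $2.03.

$2.03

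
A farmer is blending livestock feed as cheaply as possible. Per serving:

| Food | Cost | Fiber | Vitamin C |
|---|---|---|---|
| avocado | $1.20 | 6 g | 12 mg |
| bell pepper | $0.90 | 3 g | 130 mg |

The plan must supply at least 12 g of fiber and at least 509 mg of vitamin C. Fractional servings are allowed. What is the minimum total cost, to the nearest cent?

At the optimum either one food covers both requirements or two foods hit both targets exactly; no other combination can be cheaper.
avocado only: max(12/6, 509/12) = 42.42 servings → $50.90.
bell pepper only: max(12/3, 509/130) = 4 servings → $3.60.
avocado + bell pepper with both tight: 0.04435 servings and 3.911 servings → $3.57.
Cheapest feasible corner: $3.57.

$3.57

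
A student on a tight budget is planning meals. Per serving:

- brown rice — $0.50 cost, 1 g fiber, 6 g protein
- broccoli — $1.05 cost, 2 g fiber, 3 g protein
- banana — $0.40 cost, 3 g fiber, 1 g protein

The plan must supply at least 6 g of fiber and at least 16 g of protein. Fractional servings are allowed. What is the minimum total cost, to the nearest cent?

$1.71

At the optimum either one food covers both requirements or two foods hit both targets exactly; no other combination can be cheaper.
brown rice only: max(6/1, 16/6) = 6 servings → $3.00.
broccoli only: max(6/2, 16/3) = 5.333 servings → $5.60.
banana only: max(6/3, 16/1) = 16 servings → $6.40.
brown rice + broccoli with both tight: 1.556 servings and 2.222 servings → $3.11.
brown rice + banana with both tight: 2.471 servings and 1.176 servings → $1.71.
broccoli + banana: intersection lies outside the first quadrant.
So the least-cost plan costs $1.71.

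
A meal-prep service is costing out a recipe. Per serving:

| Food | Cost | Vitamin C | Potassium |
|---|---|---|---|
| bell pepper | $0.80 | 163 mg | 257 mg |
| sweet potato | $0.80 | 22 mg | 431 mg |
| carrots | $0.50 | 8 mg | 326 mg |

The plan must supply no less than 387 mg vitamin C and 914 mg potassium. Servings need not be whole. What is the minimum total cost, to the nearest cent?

$2.35

For a min-cost LP with two ≥-constraints, a basic feasible solution has at most two positive variables.
bell pepper only: max(387/163, 914/257) = 3.556 servings → $2.85.
sweet potato only: max(387/22, 914/431) = 17.59 servings → $14.07.
carrots only: max(387/8, 914/326) = 48.38 servings → $24.19.
bell pepper + sweet potato with both tight: 2.271 servings and 0.7666 servings → $2.43.
bell pepper + carrots with both tight: 2.327 servings and 0.9695 servings → $2.35.
sweet potato + carrots: the both-tight solution has a negative serving — not a feasible corner.
Cheapest feasible corner: $2.35.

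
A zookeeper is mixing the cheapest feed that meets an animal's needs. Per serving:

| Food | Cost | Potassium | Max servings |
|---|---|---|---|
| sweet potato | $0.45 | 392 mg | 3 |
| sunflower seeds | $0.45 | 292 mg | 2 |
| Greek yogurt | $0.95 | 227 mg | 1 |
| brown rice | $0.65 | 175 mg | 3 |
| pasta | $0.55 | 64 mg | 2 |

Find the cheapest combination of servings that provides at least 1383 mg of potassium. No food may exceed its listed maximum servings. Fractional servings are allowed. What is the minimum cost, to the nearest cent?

$1.67

Cost per mg of potassium: sweet potato $0.0011, sunflower seeds $0.0015, brown rice $0.0037, Greek yogurt $0.0042, pasta $0.0086.
Take 3 servings of sweet potato: +1176.0 mg potassium for $1.35 (total $1.35, still need 207.0 mg).
Take 0.7089 servings of sunflower seeds: +207.0 mg potassium for $0.32 (total $1.67, still need 0.0 mg).
Filling from the cheapest source first is optimal under one linear minimum: $1.67.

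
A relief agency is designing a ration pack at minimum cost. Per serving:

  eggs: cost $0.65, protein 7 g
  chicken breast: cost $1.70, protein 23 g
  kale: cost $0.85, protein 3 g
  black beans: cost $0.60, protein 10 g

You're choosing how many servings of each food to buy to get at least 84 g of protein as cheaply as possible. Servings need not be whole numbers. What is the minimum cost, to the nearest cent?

$5.04

Cost per g of protein: black beans $0.0600, chicken breast $0.0739, eggs $0.0929, kale $0.2833.
With no serving limits, use only black beans: 84 g / 10 g = 8.4 servings × $0.60 = $5.04.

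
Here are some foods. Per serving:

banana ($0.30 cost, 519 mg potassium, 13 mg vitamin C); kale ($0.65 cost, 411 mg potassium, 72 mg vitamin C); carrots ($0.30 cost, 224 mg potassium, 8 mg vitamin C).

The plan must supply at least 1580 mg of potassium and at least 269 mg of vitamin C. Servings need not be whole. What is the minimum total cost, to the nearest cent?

$2.45

banana only: max(1580/519, 269/13) = 20.69 servings → $6.21.
kale only: max(1580/411, 269/72) = 3.844 servings → $2.50.
carrots only: max(1580/224, 269/8) = 33.62 servings → $10.09.
banana + kale with both tight: 0.09995 servings and 3.718 servings → $2.45.
banana + carrots: intersection lies outside the first quadrant.
kale + carrots with both tight: 3.708 servings and 0.2493 servings → $2.49.
The minimum over all feasible corners is $2.45.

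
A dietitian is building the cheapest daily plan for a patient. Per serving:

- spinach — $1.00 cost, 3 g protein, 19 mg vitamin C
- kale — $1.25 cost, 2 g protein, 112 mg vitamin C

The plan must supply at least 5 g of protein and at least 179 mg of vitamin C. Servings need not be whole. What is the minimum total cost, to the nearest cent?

$2.53

For a min-cost LP with two ≥-constraints, a basic feasible solution has at most two positive variables.
spinach only: max(5/3, 179/19) = 9.421 servings → $9.42.
kale only: max(5/2, 179/112) = 2.5 servings → $3.12.
spinach + kale with both tight: 0.6779 servings and 1.483 servings → $2.53.
The minimum over all feasible corners is $2.53.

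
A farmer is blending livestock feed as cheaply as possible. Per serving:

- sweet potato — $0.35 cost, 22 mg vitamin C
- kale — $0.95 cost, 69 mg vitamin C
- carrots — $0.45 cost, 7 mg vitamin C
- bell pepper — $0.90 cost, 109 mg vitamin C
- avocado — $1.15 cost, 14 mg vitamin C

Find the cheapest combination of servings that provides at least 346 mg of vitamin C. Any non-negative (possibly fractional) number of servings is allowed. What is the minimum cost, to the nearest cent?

Cost per mg of vitamin C: bell pepper $0.0083, kale $0.0138, sweet potato $0.0159, carrots $0.0643, avocado $0.0821.
With no serving limits, use only bell pepper: 346 mg / 109 mg = 3.174 servings × $0.90 = $2.86.

$2.86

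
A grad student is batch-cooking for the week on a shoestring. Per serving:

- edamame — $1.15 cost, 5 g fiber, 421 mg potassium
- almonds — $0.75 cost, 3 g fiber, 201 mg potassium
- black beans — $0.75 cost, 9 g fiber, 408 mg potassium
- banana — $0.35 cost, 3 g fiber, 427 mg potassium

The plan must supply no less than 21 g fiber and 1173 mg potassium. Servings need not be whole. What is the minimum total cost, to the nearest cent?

$1.83

This is a tiny linear program; its minimum lies at a vertex of the feasible set. List the vertices and price them.
edamame only: max(21/5, 1173/421) = 4.2 servings → $4.83.
almonds only: max(21/3, 1173/201) = 7 servings → $5.25.
black beans only: max(21/9, 1173/408) = 2.875 servings → $2.16.
banana only: max(21/3, 1173/427) = 7 servings → $2.45.
edamame + almonds with both targets exact would need a negative amount; discard.
edamame + black beans with both tight: 1.137 servings and 1.702 servings → $2.58.
edamame + banana: the both-tight solution has a negative serving — not a feasible corner.
almonds + black beans with both tight: 3.4 servings and 1.2 servings → $3.45.
almonds + banana with both targets exact would need a negative amount; discard.
black beans + banana with both tight: 2.08 servings and 0.7595 servings → $1.83.
The minimum over all feasible corners is $1.83.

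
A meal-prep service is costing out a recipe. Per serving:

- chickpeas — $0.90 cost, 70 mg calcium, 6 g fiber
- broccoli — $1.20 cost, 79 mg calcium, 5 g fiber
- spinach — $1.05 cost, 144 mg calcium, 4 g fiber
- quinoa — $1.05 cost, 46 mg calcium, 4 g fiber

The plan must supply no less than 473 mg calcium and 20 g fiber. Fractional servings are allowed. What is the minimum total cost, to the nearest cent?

$4.11

The cheapest plan sits at a corner of the feasible region — with two constraints it uses at most two foods.
chickpeas only: max(473/70, 20/6) = 6.757 servings → $6.08.
broccoli only: max(473/79, 20/5) = 5.987 servings → $7.18.
spinach only: max(473/144, 20/4) = 5 servings → $5.25.
quinoa only: max(473/46, 20/4) = 10.28 servings → $10.80.
chickpeas + broccoli: the both-tight solution has a negative serving — not a feasible corner.
chickpeas + spinach with both tight: 1.692 servings and 2.462 servings → $4.11.
chickpeas + quinoa: intersection lies outside the first quadrant.
broccoli + spinach with both tight: 2.446 servings and 1.943 servings → $4.97.
broccoli + quinoa with both targets exact would need a negative amount; discard.
spinach + quinoa with both tight: 2.48 servings and 2.52 servings → $5.25.
So the least-cost plan costs $4.11.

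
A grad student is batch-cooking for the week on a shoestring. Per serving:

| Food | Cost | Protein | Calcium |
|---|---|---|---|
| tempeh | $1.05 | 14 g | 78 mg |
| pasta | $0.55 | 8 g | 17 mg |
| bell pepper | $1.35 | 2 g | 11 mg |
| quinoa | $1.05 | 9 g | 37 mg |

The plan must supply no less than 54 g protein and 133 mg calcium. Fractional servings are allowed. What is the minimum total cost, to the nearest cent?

$3.75

Two binding constraints pin down two serving amounts, so the optimal mix uses at most two foods. The candidates are each food alone (scaled to the tighter of protein/calcium) and each pair with both constraints tight.
tempeh only: max(54/14, 133/78) = 3.857 servings → $4.05.
pasta only: max(54/8, 133/17) = 7.824 servings → $4.30.
bell pepper only: max(54/2, 133/11) = 27 servings → $36.45.
quinoa only: max(54/9, 133/37) = 6 servings → $6.30.
tempeh + pasta with both tight: 0.3782 servings and 6.088 servings → $3.75.
tempeh + bell pepper: intersection lies outside the first quadrant.
tempeh + quinoa: the both-tight solution has a negative serving — not a feasible corner.
pasta + bell pepper with both tight: 6.074 servings and 2.704 servings → $6.99.
pasta + quinoa with both tight: 5.601 servings and 1.021 servings → $4.15.
bell pepper + quinoa: intersection lies outside the first quadrant.
The minimum over all feasible corners is $3.75.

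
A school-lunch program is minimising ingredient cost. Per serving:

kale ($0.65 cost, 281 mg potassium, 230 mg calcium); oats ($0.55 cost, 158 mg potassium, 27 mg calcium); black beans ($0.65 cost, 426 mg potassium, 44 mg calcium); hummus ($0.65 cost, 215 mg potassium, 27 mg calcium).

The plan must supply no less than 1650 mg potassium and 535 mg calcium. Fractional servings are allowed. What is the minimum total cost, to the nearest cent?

$2.92

An LP optimum is at a vertex; with two nutrient constraints at most two foods are used. Check each candidate.
kale only: max(1650/281, 535/230) = 5.872 servings → $3.82.
oats only: max(1650/158, 535/27) = 19.81 servings → $10.90.
black beans only: max(1650/426, 535/44) = 12.16 servings → $7.90.
hummus only: max(1650/215, 535/27) = 19.81 servings → $12.88.
kale + oats with both tight: 1.39 servings and 7.97 servings → $5.29.
kale + black beans with both tight: 1.814 servings and 2.677 servings → $2.92.
kale + hummus with both tight: 1.683 servings and 5.474 servings → $4.65.
oats + black beans with both targets exact would need a negative amount; discard.
oats + hummus: intersection lies outside the first quadrant.
black beans + hummus with both targets exact would need a negative amount; discard.
So the least-cost plan costs $2.92.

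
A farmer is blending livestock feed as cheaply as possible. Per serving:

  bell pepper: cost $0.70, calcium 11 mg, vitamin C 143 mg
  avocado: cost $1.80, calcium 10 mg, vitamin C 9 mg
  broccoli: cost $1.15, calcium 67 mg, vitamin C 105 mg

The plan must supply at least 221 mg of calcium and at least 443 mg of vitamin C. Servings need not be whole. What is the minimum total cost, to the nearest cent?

$4.19

bell pepper only: max(221/11, 443/143) = 20.09 servings → $14.06.
avocado only: max(221/10, 443/9) = 49.22 servings → $88.60.
broccoli only: max(221/67, 443/105) = 4.219 servings → $4.85.
bell pepper + avocado with both tight: 1.834 servings and 20.08 servings → $37.43.
bell pepper + broccoli with both tight: 0.7686 servings and 3.172 servings → $4.19.
avocado + broccoli: the both-tight solution has a negative serving — not a feasible corner.
The minimum over all feasible corners is $4.19.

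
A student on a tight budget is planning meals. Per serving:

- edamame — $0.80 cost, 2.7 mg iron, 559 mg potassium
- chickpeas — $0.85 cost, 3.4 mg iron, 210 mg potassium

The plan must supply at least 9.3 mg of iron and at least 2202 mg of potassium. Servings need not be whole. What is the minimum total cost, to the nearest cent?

$3.15

Compare the cost at each extreme point of the feasible region.
edamame only: max(9.3/2.7, 2202/559) = 3.939 servings → $3.15.
chickpeas only: max(9.3/3.4, 2202/210) = 10.49 servings → $8.91.
edamame + chickpeas with both targets exact would need a negative amount; discard.
Cheapest feasible corner: $3.15.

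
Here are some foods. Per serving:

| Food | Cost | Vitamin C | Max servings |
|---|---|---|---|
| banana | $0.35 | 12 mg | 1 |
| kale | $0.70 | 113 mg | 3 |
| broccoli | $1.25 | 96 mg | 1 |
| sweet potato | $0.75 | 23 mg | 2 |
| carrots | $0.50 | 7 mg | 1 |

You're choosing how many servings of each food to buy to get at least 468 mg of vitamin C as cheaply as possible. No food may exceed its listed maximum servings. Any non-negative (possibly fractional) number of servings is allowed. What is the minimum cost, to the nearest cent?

$4.38

Cost per mg of vitamin C: kale $0.0062, broccoli $0.0130, banana $0.0292, sweet potato $0.0326, carrots $0.0714.
Take 3 servings of kale: +339.0 mg vitamin C for $2.10 (total $2.10, still need 129.0 mg).
Take 1 serving of broccoli: +96.0 mg vitamin C for $1.25 (total $3.35, still need 33.0 mg).
Take 1 serving of banana: +12.0 mg vitamin C for $0.35 (total $3.70, still need 21.0 mg).
Take 0.913 servings of sweet potato: +21.0 mg vitamin C for $0.68 (total $4.38, still need 0.0 mg).
Filling from the cheapest source first is optimal under one linear minimum: $4.38.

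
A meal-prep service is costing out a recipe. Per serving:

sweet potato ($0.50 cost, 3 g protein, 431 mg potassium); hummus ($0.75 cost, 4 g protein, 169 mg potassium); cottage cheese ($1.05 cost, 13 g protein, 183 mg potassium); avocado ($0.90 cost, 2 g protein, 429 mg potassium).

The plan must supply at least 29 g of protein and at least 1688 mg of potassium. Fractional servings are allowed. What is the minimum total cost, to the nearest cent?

sweet potato only: max(29/3, 1688/431) = 9.667 servings → $4.83.
hummus only: max(29/4, 1688/169) = 9.988 servings → $7.49.
cottage cheese only: max(29/13, 1688/183) = 9.224 servings → $9.69.
avocado only: max(29/2, 1688/429) = 14.5 servings → $13.05.
sweet potato + hummus with both tight: 1.521 servings and 6.109 servings → $5.34.
sweet potato + cottage cheese with both tight: 3.292 servings and 1.471 servings → $3.19.
sweet potato + avocado: intersection lies outside the first quadrant.
hummus + cottage cheese: intersection lies outside the first quadrant.
hummus + avocado with both tight: 6.578 servings and 1.343 servings → $6.14.
cottage cheese + avocado with both tight: 1.74 servings and 3.193 servings → $4.70.
So the least-cost plan costs $3.19.

$3.19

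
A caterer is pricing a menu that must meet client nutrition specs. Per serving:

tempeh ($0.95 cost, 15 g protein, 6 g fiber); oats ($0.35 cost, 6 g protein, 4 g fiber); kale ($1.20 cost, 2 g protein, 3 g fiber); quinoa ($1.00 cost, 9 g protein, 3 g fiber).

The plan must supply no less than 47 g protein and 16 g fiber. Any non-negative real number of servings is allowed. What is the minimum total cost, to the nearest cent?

$2.74

Minimising a linear cost over {protein ≥ 47, fiber ≥ 16, servings ≥ 0} — the optimum is at a vertex, using one or two foods.
tempeh only: max(47/15, 16/6) = 3.133 servings → $2.98.
oats only: max(47/6, 16/4) = 7.833 servings → $2.74.
kale only: max(47/2, 16/3) = 23.5 servings → $28.20.
quinoa only: max(47/9, 16/3) = 5.333 servings → $5.33.
tempeh + oats: the both-tight solution has a negative serving — not a feasible corner.
tempeh + kale: the both-tight solution has a negative serving — not a feasible corner.
tempeh + quinoa with both tight: 0.3333 servings and 4.667 servings → $4.98.
oats + kale: intersection lies outside the first quadrant.
oats + quinoa with both tight: 0.1667 servings and 5.111 servings → $5.17.
kale + quinoa with both tight: 0.1429 servings and 5.19 servings → $5.36.
The minimum over all feasible corners is $2.74.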